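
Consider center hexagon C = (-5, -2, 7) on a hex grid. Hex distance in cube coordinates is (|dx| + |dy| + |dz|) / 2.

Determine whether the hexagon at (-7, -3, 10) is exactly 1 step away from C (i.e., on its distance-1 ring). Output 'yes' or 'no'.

Answer: no

Derivation:
|px - cx| = |-7 - (-5)| = 2
|py - cy| = |-3 - (-2)| = 1
|pz - cz| = |10 - 7| = 3
distance = (2+1+3)/2 = 6/2 = 3
radius = 1; distance != radius -> no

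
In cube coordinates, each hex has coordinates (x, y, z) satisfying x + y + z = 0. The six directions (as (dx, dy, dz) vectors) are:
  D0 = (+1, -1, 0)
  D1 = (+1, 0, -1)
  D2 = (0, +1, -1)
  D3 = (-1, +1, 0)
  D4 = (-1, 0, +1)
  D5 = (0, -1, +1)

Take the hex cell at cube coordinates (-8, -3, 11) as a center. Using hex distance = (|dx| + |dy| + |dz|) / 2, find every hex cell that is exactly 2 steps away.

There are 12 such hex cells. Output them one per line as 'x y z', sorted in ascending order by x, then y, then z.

Walk ring at distance 2 from (-8, -3, 11):
Start at center + D4*2 = (-10, -3, 13)
  hex 0: (-10, -3, 13)
  hex 1: (-9, -4, 13)
  hex 2: (-8, -5, 13)
  hex 3: (-7, -5, 12)
  hex 4: (-6, -5, 11)
  hex 5: (-6, -4, 10)
  hex 6: (-6, -3, 9)
  hex 7: (-7, -2, 9)
  hex 8: (-8, -1, 9)
  hex 9: (-9, -1, 10)
  hex 10: (-10, -1, 11)
  hex 11: (-10, -2, 12)
Sorted: 12 hexes.

Answer: -10 -3 13
-10 -2 12
-10 -1 11
-9 -4 13
-9 -1 10
-8 -5 13
-8 -1 9
-7 -5 12
-7 -2 9
-6 -5 11
-6 -4 10
-6 -3 9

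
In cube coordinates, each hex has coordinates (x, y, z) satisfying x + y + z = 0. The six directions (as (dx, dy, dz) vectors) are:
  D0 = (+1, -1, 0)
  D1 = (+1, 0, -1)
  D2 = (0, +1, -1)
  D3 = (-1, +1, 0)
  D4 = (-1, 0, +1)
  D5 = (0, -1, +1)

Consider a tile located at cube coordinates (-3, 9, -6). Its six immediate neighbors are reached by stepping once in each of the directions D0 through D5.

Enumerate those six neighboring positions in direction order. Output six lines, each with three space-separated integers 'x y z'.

Center: (-3, 9, -6). Add each direction:
  D0: (-3, 9, -6) + (1, -1, 0) = (-2, 8, -6)
  D1: (-3, 9, -6) + (1, 0, -1) = (-2, 9, -7)
  D2: (-3, 9, -6) + (0, 1, -1) = (-3, 10, -7)
  D3: (-3, 9, -6) + (-1, 1, 0) = (-4, 10, -6)
  D4: (-3, 9, -6) + (-1, 0, 1) = (-4, 9, -5)
  D5: (-3, 9, -6) + (0, -1, 1) = (-3, 8, -5)

Answer: -2 8 -6
-2 9 -7
-3 10 -7
-4 10 -6
-4 9 -5
-3 8 -5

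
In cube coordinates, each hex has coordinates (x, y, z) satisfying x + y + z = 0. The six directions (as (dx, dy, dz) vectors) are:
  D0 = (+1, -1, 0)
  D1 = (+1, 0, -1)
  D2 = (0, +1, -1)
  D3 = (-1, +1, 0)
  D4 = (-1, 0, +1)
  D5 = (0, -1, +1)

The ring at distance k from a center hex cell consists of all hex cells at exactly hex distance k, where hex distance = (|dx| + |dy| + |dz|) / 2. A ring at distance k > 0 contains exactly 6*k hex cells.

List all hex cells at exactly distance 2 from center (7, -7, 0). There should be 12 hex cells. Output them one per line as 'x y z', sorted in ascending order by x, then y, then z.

Walk ring at distance 2 from (7, -7, 0):
Start at center + D4*2 = (5, -7, 2)
  hex 0: (5, -7, 2)
  hex 1: (6, -8, 2)
  hex 2: (7, -9, 2)
  hex 3: (8, -9, 1)
  hex 4: (9, -9, 0)
  hex 5: (9, -8, -1)
  hex 6: (9, -7, -2)
  hex 7: (8, -6, -2)
  hex 8: (7, -5, -2)
  hex 9: (6, -5, -1)
  hex 10: (5, -5, 0)
  hex 11: (5, -6, 1)
Sorted: 12 hexes.

Answer: 5 -7 2
5 -6 1
5 -5 0
6 -8 2
6 -5 -1
7 -9 2
7 -5 -2
8 -9 1
8 -6 -2
9 -9 0
9 -8 -1
9 -7 -2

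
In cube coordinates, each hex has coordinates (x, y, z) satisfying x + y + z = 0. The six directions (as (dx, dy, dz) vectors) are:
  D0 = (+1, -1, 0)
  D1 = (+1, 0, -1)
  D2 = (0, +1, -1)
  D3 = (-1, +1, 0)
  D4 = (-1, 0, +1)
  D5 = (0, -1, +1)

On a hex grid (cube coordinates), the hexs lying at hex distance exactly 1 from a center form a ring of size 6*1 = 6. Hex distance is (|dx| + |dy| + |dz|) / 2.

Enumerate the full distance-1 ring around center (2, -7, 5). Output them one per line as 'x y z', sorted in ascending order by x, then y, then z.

Answer: 1 -7 6
1 -6 5
2 -8 6
2 -6 4
3 -8 5
3 -7 4

Derivation:
Walk ring at distance 1 from (2, -7, 5):
Start at center + D4*1 = (1, -7, 6)
  hex 0: (1, -7, 6)
  hex 1: (2, -8, 6)
  hex 2: (3, -8, 5)
  hex 3: (3, -7, 4)
  hex 4: (2, -6, 4)
  hex 5: (1, -6, 5)
Sorted: 6 hexes.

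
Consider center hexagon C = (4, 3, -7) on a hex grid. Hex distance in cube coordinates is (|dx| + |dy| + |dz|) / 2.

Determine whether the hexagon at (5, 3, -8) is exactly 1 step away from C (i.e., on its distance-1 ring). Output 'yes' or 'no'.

Answer: yes

Derivation:
|px - cx| = |5 - 4| = 1
|py - cy| = |3 - 3| = 0
|pz - cz| = |-8 - (-7)| = 1
distance = (1+0+1)/2 = 2/2 = 1
radius = 1; distance == radius -> yes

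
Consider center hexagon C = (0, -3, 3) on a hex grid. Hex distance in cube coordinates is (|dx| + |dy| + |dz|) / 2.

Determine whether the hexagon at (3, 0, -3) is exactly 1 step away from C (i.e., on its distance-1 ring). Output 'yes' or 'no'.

Answer: no

Derivation:
|px - cx| = |3 - 0| = 3
|py - cy| = |0 - (-3)| = 3
|pz - cz| = |-3 - 3| = 6
distance = (3+3+6)/2 = 12/2 = 6
radius = 1; distance != radius -> no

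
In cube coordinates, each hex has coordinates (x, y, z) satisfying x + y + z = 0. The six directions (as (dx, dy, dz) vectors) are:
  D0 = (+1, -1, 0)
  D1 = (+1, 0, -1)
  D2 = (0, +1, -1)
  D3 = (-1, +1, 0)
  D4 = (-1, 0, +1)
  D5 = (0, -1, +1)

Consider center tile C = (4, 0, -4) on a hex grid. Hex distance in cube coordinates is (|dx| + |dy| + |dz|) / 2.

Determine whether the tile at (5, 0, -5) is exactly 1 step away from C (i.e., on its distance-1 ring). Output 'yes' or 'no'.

Answer: yes

Derivation:
|px - cx| = |5 - 4| = 1
|py - cy| = |0 - 0| = 0
|pz - cz| = |-5 - (-4)| = 1
distance = (1+0+1)/2 = 2/2 = 1
radius = 1; distance == radius -> yes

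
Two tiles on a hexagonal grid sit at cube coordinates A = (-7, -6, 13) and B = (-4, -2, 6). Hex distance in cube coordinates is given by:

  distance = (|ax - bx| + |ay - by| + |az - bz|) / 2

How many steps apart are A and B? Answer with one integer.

|ax - bx| = |-7 - (-4)| = 3
|ay - by| = |-6 - (-2)| = 4
|az - bz| = |13 - 6| = 7
distance = (3 + 4 + 7) / 2 = 14 / 2 = 7

Answer: 7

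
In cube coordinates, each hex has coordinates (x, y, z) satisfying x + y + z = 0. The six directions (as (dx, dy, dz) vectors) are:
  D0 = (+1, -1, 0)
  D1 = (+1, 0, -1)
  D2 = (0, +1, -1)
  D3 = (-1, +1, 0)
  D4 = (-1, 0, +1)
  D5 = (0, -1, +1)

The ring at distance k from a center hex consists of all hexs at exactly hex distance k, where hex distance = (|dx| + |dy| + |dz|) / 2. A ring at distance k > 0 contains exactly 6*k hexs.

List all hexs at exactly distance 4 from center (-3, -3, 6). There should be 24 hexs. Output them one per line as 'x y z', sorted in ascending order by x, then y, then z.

Answer: -7 -3 10
-7 -2 9
-7 -1 8
-7 0 7
-7 1 6
-6 -4 10
-6 1 5
-5 -5 10
-5 1 4
-4 -6 10
-4 1 3
-3 -7 10
-3 1 2
-2 -7 9
-2 0 2
-1 -7 8
-1 -1 2
0 -7 7
0 -2 2
1 -7 6
1 -6 5
1 -5 4
1 -4 3
1 -3 2

Derivation:
Walk ring at distance 4 from (-3, -3, 6):
Start at center + D4*4 = (-7, -3, 10)
  hex 0: (-7, -3, 10)
  hex 1: (-6, -4, 10)
  hex 2: (-5, -5, 10)
  hex 3: (-4, -6, 10)
  hex 4: (-3, -7, 10)
  hex 5: (-2, -7, 9)
  hex 6: (-1, -7, 8)
  hex 7: (0, -7, 7)
  hex 8: (1, -7, 6)
  hex 9: (1, -6, 5)
  hex 10: (1, -5, 4)
  hex 11: (1, -4, 3)
  hex 12: (1, -3, 2)
  hex 13: (0, -2, 2)
  hex 14: (-1, -1, 2)
  hex 15: (-2, 0, 2)
  hex 16: (-3, 1, 2)
  hex 17: (-4, 1, 3)
  hex 18: (-5, 1, 4)
  hex 19: (-6, 1, 5)
  hex 20: (-7, 1, 6)
  hex 21: (-7, 0, 7)
  hex 22: (-7, -1, 8)
  hex 23: (-7, -2, 9)
Sorted: 24 hexes.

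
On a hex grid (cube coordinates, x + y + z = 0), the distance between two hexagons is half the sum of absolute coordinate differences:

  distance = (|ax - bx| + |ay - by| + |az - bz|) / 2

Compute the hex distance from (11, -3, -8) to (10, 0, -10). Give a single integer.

Answer: 3

Derivation:
|ax - bx| = |11 - 10| = 1
|ay - by| = |-3 - 0| = 3
|az - bz| = |-8 - (-10)| = 2
distance = (1 + 3 + 2) / 2 = 6 / 2 = 3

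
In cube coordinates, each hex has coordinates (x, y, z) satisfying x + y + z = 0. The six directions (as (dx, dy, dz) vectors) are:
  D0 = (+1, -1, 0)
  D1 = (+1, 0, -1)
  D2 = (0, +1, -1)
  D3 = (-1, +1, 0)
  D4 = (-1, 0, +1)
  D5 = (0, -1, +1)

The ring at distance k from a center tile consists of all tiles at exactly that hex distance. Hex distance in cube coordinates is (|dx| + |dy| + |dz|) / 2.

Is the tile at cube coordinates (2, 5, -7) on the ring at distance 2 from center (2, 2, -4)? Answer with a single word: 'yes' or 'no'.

Answer: no

Derivation:
|px - cx| = |2 - 2| = 0
|py - cy| = |5 - 2| = 3
|pz - cz| = |-7 - (-4)| = 3
distance = (0+3+3)/2 = 6/2 = 3
radius = 2; distance != radius -> no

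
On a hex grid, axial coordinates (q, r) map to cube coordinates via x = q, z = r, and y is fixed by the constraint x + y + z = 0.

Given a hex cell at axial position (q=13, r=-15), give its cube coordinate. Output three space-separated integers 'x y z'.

x = q = 13
z = r = -15
y = -x - z = -(13) - (-15) = 2

Answer: 13 2 -15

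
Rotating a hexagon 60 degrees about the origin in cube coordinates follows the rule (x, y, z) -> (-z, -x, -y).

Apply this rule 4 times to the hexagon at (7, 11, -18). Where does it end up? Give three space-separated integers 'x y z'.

Start: (7, 11, -18)
Step 1: (7, 11, -18) -> (-(-18), -(7), -(11)) = (18, -7, -11)
Step 2: (18, -7, -11) -> (-(-11), -(18), -(-7)) = (11, -18, 7)
Step 3: (11, -18, 7) -> (-(7), -(11), -(-18)) = (-7, -11, 18)
Step 4: (-7, -11, 18) -> (-(18), -(-7), -(-11)) = (-18, 7, 11)

Answer: -18 7 11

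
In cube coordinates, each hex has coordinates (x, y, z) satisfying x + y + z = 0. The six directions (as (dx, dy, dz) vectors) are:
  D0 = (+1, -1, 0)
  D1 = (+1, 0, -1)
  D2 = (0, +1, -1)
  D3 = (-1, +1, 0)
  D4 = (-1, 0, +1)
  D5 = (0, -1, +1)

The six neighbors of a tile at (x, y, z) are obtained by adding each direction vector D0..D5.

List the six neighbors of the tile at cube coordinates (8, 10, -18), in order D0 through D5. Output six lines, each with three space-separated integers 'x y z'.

Center: (8, 10, -18). Add each direction:
  D0: (8, 10, -18) + (1, -1, 0) = (9, 9, -18)
  D1: (8, 10, -18) + (1, 0, -1) = (9, 10, -19)
  D2: (8, 10, -18) + (0, 1, -1) = (8, 11, -19)
  D3: (8, 10, -18) + (-1, 1, 0) = (7, 11, -18)
  D4: (8, 10, -18) + (-1, 0, 1) = (7, 10, -17)
  D5: (8, 10, -18) + (0, -1, 1) = (8, 9, -17)

Answer: 9 9 -18
9 10 -19
8 11 -19
7 11 -18
7 10 -17
8 9 -17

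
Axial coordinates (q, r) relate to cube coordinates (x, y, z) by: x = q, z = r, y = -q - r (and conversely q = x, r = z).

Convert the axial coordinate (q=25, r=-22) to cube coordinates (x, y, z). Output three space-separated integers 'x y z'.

x = q = 25
z = r = -22
y = -x - z = -(25) - (-22) = -3

Answer: 25 -3 -22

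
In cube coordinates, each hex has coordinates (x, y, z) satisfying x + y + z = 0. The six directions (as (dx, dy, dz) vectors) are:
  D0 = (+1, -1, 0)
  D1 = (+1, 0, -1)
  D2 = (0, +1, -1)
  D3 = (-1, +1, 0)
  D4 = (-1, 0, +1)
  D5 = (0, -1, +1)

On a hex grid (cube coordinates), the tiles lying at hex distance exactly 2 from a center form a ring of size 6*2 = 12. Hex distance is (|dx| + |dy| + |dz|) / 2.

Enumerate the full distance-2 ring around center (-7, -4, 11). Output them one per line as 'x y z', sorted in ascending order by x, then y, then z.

Answer: -9 -4 13
-9 -3 12
-9 -2 11
-8 -5 13
-8 -2 10
-7 -6 13
-7 -2 9
-6 -6 12
-6 -3 9
-5 -6 11
-5 -5 10
-5 -4 9

Derivation:
Walk ring at distance 2 from (-7, -4, 11):
Start at center + D4*2 = (-9, -4, 13)
  hex 0: (-9, -4, 13)
  hex 1: (-8, -5, 13)
  hex 2: (-7, -6, 13)
  hex 3: (-6, -6, 12)
  hex 4: (-5, -6, 11)
  hex 5: (-5, -5, 10)
  hex 6: (-5, -4, 9)
  hex 7: (-6, -3, 9)
  hex 8: (-7, -2, 9)
  hex 9: (-8, -2, 10)
  hex 10: (-9, -2, 11)
  hex 11: (-9, -3, 12)
Sorted: 12 hexes.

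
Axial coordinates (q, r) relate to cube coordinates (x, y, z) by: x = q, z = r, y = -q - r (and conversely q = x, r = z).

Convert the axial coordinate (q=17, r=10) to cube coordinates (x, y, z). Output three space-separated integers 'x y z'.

x = q = 17
z = r = 10
y = -x - z = -(17) - (10) = -27

Answer: 17 -27 10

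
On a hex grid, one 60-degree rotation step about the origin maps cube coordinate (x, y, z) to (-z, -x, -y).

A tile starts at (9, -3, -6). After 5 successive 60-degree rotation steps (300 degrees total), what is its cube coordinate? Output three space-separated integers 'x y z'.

Answer: 3 6 -9

Derivation:
Start: (9, -3, -6)
Step 1: (9, -3, -6) -> (-(-6), -(9), -(-3)) = (6, -9, 3)
Step 2: (6, -9, 3) -> (-(3), -(6), -(-9)) = (-3, -6, 9)
Step 3: (-3, -6, 9) -> (-(9), -(-3), -(-6)) = (-9, 3, 6)
Step 4: (-9, 3, 6) -> (-(6), -(-9), -(3)) = (-6, 9, -3)
Step 5: (-6, 9, -3) -> (-(-3), -(-6), -(9)) = (3, 6, -9)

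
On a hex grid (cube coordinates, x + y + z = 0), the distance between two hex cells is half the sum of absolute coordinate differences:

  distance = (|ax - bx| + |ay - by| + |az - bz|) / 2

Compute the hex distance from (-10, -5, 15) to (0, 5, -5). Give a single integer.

|ax - bx| = |-10 - 0| = 10
|ay - by| = |-5 - 5| = 10
|az - bz| = |15 - (-5)| = 20
distance = (10 + 10 + 20) / 2 = 40 / 2 = 20

Answer: 20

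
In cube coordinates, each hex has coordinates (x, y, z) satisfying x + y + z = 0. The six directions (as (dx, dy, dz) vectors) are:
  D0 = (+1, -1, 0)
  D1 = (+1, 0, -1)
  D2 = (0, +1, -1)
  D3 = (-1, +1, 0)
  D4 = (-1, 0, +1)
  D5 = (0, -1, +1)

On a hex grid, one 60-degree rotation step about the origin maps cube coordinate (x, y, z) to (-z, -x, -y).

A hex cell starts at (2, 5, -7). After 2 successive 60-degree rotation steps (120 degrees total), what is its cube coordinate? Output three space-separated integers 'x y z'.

Start: (2, 5, -7)
Step 1: (2, 5, -7) -> (-(-7), -(2), -(5)) = (7, -2, -5)
Step 2: (7, -2, -5) -> (-(-5), -(7), -(-2)) = (5, -7, 2)

Answer: 5 -7 2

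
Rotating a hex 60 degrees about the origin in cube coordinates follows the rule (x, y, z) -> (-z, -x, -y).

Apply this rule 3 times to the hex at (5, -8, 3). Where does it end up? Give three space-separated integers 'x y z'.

Start: (5, -8, 3)
Step 1: (5, -8, 3) -> (-(3), -(5), -(-8)) = (-3, -5, 8)
Step 2: (-3, -5, 8) -> (-(8), -(-3), -(-5)) = (-8, 3, 5)
Step 3: (-8, 3, 5) -> (-(5), -(-8), -(3)) = (-5, 8, -3)

Answer: -5 8 -3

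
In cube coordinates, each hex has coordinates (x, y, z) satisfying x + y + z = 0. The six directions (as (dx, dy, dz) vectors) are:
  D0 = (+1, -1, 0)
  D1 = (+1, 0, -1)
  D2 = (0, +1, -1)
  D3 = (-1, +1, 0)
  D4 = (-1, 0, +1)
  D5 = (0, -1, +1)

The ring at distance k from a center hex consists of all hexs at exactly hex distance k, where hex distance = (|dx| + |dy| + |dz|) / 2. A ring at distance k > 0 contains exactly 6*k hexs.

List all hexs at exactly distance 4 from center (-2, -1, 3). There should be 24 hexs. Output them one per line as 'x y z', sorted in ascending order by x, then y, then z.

Walk ring at distance 4 from (-2, -1, 3):
Start at center + D4*4 = (-6, -1, 7)
  hex 0: (-6, -1, 7)
  hex 1: (-5, -2, 7)
  hex 2: (-4, -3, 7)
  hex 3: (-3, -4, 7)
  hex 4: (-2, -5, 7)
  hex 5: (-1, -5, 6)
  hex 6: (0, -5, 5)
  hex 7: (1, -5, 4)
  hex 8: (2, -5, 3)
  hex 9: (2, -4, 2)
  hex 10: (2, -3, 1)
  hex 11: (2, -2, 0)
  hex 12: (2, -1, -1)
  hex 13: (1, 0, -1)
  hex 14: (0, 1, -1)
  hex 15: (-1, 2, -1)
  hex 16: (-2, 3, -1)
  hex 17: (-3, 3, 0)
  hex 18: (-4, 3, 1)
  hex 19: (-5, 3, 2)
  hex 20: (-6, 3, 3)
  hex 21: (-6, 2, 4)
  hex 22: (-6, 1, 5)
  hex 23: (-6, 0, 6)
Sorted: 24 hexes.

Answer: -6 -1 7
-6 0 6
-6 1 5
-6 2 4
-6 3 3
-5 -2 7
-5 3 2
-4 -3 7
-4 3 1
-3 -4 7
-3 3 0
-2 -5 7
-2 3 -1
-1 -5 6
-1 2 -1
0 -5 5
0 1 -1
1 -5 4
1 0 -1
2 -5 3
2 -4 2
2 -3 1
2 -2 0
2 -1 -1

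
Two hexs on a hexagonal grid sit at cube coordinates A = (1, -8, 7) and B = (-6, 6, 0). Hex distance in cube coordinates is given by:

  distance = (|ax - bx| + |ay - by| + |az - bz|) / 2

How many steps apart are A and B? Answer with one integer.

|ax - bx| = |1 - (-6)| = 7
|ay - by| = |-8 - 6| = 14
|az - bz| = |7 - 0| = 7
distance = (7 + 14 + 7) / 2 = 28 / 2 = 14

Answer: 14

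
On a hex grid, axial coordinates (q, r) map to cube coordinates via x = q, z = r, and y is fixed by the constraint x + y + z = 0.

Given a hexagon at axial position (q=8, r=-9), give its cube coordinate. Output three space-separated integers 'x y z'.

Answer: 8 1 -9

Derivation:
x = q = 8
z = r = -9
y = -x - z = -(8) - (-9) = 1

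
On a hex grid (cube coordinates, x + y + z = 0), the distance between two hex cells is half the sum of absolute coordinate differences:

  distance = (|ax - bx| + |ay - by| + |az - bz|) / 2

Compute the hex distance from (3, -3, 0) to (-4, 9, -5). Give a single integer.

Answer: 12

Derivation:
|ax - bx| = |3 - (-4)| = 7
|ay - by| = |-3 - 9| = 12
|az - bz| = |0 - (-5)| = 5
distance = (7 + 12 + 5) / 2 = 24 / 2 = 12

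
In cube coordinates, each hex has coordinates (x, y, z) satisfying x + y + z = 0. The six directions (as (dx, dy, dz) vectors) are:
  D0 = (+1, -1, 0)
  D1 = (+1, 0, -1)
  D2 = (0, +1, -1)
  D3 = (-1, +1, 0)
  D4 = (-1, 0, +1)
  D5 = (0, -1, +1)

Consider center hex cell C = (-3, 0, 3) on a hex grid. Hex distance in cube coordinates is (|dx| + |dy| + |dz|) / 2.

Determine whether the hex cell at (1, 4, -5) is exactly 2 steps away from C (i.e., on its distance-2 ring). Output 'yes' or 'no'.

Answer: no

Derivation:
|px - cx| = |1 - (-3)| = 4
|py - cy| = |4 - 0| = 4
|pz - cz| = |-5 - 3| = 8
distance = (4+4+8)/2 = 16/2 = 8
radius = 2; distance != radius -> no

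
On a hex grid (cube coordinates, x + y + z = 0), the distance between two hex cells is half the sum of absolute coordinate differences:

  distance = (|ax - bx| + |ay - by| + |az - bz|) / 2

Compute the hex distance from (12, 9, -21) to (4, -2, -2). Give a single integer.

|ax - bx| = |12 - 4| = 8
|ay - by| = |9 - (-2)| = 11
|az - bz| = |-21 - (-2)| = 19
distance = (8 + 11 + 19) / 2 = 38 / 2 = 19

Answer: 19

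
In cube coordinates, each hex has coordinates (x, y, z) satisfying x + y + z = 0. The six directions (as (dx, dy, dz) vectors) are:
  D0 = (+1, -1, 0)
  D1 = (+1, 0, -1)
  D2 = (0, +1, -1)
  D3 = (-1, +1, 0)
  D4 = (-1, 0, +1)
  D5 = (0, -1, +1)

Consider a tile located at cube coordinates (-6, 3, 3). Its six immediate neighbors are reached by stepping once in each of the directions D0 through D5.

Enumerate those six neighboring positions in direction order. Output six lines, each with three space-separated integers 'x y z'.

Answer: -5 2 3
-5 3 2
-6 4 2
-7 4 3
-7 3 4
-6 2 4

Derivation:
Center: (-6, 3, 3). Add each direction:
  D0: (-6, 3, 3) + (1, -1, 0) = (-5, 2, 3)
  D1: (-6, 3, 3) + (1, 0, -1) = (-5, 3, 2)
  D2: (-6, 3, 3) + (0, 1, -1) = (-6, 4, 2)
  D3: (-6, 3, 3) + (-1, 1, 0) = (-7, 4, 3)
  D4: (-6, 3, 3) + (-1, 0, 1) = (-7, 3, 4)
  D5: (-6, 3, 3) + (0, -1, 1) = (-6, 2, 4)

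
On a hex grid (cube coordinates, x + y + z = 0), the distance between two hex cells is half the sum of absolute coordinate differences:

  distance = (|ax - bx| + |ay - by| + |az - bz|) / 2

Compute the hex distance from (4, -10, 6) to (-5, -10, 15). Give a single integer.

Answer: 9

Derivation:
|ax - bx| = |4 - (-5)| = 9
|ay - by| = |-10 - (-10)| = 0
|az - bz| = |6 - 15| = 9
distance = (9 + 0 + 9) / 2 = 18 / 2 = 9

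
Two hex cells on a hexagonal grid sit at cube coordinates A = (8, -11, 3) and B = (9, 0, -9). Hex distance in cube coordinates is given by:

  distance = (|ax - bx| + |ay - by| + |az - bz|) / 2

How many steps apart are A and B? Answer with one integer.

Answer: 12

Derivation:
|ax - bx| = |8 - 9| = 1
|ay - by| = |-11 - 0| = 11
|az - bz| = |3 - (-9)| = 12
distance = (1 + 11 + 12) / 2 = 24 / 2 = 12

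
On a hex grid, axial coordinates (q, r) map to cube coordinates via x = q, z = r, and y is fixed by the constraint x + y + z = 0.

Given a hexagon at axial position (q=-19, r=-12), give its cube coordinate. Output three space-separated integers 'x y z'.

Answer: -19 31 -12

Derivation:
x = q = -19
z = r = -12
y = -x - z = -(-19) - (-12) = 31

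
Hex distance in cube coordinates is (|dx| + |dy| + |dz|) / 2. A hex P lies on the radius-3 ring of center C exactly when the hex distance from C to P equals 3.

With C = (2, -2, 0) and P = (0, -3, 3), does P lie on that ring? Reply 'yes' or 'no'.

|px - cx| = |0 - 2| = 2
|py - cy| = |-3 - (-2)| = 1
|pz - cz| = |3 - 0| = 3
distance = (2+1+3)/2 = 6/2 = 3
radius = 3; distance == radius -> yes

Answer: yes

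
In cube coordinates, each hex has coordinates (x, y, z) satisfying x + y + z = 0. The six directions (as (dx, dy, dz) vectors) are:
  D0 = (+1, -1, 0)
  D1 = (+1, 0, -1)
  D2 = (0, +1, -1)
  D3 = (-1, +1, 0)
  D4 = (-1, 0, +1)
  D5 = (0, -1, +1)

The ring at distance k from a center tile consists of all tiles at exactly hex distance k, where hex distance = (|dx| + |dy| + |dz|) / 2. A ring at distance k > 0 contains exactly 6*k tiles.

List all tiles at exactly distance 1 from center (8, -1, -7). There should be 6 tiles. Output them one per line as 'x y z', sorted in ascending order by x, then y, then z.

Walk ring at distance 1 from (8, -1, -7):
Start at center + D4*1 = (7, -1, -6)
  hex 0: (7, -1, -6)
  hex 1: (8, -2, -6)
  hex 2: (9, -2, -7)
  hex 3: (9, -1, -8)
  hex 4: (8, 0, -8)
  hex 5: (7, 0, -7)
Sorted: 6 hexes.

Answer: 7 -1 -6
7 0 -7
8 -2 -6
8 0 -8
9 -2 -7
9 -1 -8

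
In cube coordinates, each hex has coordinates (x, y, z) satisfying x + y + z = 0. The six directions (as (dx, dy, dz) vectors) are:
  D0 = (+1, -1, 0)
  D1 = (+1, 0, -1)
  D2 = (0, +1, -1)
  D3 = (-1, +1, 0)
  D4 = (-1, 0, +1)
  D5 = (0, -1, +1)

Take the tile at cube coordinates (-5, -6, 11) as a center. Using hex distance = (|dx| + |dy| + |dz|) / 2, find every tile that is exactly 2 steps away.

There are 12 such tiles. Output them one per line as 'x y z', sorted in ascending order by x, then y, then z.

Answer: -7 -6 13
-7 -5 12
-7 -4 11
-6 -7 13
-6 -4 10
-5 -8 13
-5 -4 9
-4 -8 12
-4 -5 9
-3 -8 11
-3 -7 10
-3 -6 9

Derivation:
Walk ring at distance 2 from (-5, -6, 11):
Start at center + D4*2 = (-7, -6, 13)
  hex 0: (-7, -6, 13)
  hex 1: (-6, -7, 13)
  hex 2: (-5, -8, 13)
  hex 3: (-4, -8, 12)
  hex 4: (-3, -8, 11)
  hex 5: (-3, -7, 10)
  hex 6: (-3, -6, 9)
  hex 7: (-4, -5, 9)
  hex 8: (-5, -4, 9)
  hex 9: (-6, -4, 10)
  hex 10: (-7, -4, 11)
  hex 11: (-7, -5, 12)
Sorted: 12 hexes.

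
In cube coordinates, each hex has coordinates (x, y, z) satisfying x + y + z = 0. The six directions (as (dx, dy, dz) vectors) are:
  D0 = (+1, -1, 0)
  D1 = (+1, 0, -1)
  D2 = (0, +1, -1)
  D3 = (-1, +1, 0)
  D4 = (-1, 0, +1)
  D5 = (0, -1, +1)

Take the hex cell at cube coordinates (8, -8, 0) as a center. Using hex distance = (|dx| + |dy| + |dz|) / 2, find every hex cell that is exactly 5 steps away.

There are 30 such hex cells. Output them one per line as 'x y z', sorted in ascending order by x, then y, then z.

Walk ring at distance 5 from (8, -8, 0):
Start at center + D4*5 = (3, -8, 5)
  hex 0: (3, -8, 5)
  hex 1: (4, -9, 5)
  hex 2: (5, -10, 5)
  hex 3: (6, -11, 5)
  hex 4: (7, -12, 5)
  hex 5: (8, -13, 5)
  hex 6: (9, -13, 4)
  hex 7: (10, -13, 3)
  hex 8: (11, -13, 2)
  hex 9: (12, -13, 1)
  hex 10: (13, -13, 0)
  hex 11: (13, -12, -1)
  hex 12: (13, -11, -2)
  hex 13: (13, -10, -3)
  hex 14: (13, -9, -4)
  hex 15: (13, -8, -5)
  hex 16: (12, -7, -5)
  hex 17: (11, -6, -5)
  hex 18: (10, -5, -5)
  hex 19: (9, -4, -5)
  hex 20: (8, -3, -5)
  hex 21: (7, -3, -4)
  hex 22: (6, -3, -3)
  hex 23: (5, -3, -2)
  hex 24: (4, -3, -1)
  hex 25: (3, -3, 0)
  hex 26: (3, -4, 1)
  hex 27: (3, -5, 2)
  hex 28: (3, -6, 3)
  hex 29: (3, -7, 4)
Sorted: 30 hexes.

Answer: 3 -8 5
3 -7 4
3 -6 3
3 -5 2
3 -4 1
3 -3 0
4 -9 5
4 -3 -1
5 -10 5
5 -3 -2
6 -11 5
6 -3 -3
7 -12 5
7 -3 -4
8 -13 5
8 -3 -5
9 -13 4
9 -4 -5
10 -13 3
10 -5 -5
11 -13 2
11 -6 -5
12 -13 1
12 -7 -5
13 -13 0
13 -12 -1
13 -11 -2
13 -10 -3
13 -9 -4
13 -8 -5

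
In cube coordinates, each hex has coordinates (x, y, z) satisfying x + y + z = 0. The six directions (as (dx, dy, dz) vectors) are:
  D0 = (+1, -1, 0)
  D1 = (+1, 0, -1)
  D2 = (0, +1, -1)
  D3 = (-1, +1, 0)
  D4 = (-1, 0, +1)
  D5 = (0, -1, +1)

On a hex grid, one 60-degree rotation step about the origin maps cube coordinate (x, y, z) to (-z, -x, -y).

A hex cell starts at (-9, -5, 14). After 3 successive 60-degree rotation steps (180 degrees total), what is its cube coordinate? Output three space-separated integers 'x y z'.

Start: (-9, -5, 14)
Step 1: (-9, -5, 14) -> (-(14), -(-9), -(-5)) = (-14, 9, 5)
Step 2: (-14, 9, 5) -> (-(5), -(-14), -(9)) = (-5, 14, -9)
Step 3: (-5, 14, -9) -> (-(-9), -(-5), -(14)) = (9, 5, -14)

Answer: 9 5 -14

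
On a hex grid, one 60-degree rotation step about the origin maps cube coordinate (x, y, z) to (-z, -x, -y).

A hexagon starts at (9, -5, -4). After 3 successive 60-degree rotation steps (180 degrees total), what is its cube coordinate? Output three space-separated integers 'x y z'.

Start: (9, -5, -4)
Step 1: (9, -5, -4) -> (-(-4), -(9), -(-5)) = (4, -9, 5)
Step 2: (4, -9, 5) -> (-(5), -(4), -(-9)) = (-5, -4, 9)
Step 3: (-5, -4, 9) -> (-(9), -(-5), -(-4)) = (-9, 5, 4)

Answer: -9 5 4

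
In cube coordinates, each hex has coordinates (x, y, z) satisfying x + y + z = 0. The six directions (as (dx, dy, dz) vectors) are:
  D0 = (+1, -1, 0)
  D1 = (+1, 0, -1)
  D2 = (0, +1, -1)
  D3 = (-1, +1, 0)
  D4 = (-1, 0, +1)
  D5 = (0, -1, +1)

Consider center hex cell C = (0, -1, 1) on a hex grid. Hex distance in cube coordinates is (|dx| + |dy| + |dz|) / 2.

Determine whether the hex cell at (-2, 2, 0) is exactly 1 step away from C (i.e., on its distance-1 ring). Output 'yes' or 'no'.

Answer: no

Derivation:
|px - cx| = |-2 - 0| = 2
|py - cy| = |2 - (-1)| = 3
|pz - cz| = |0 - 1| = 1
distance = (2+3+1)/2 = 6/2 = 3
radius = 1; distance != radius -> no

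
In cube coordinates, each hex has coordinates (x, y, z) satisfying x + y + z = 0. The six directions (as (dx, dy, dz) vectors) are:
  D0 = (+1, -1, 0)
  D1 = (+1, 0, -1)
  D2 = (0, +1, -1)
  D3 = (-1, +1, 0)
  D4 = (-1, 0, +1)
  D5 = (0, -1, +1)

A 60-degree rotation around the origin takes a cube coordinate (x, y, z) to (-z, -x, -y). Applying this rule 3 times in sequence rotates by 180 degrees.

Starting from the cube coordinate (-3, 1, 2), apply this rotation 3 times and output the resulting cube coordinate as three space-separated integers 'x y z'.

Start: (-3, 1, 2)
Step 1: (-3, 1, 2) -> (-(2), -(-3), -(1)) = (-2, 3, -1)
Step 2: (-2, 3, -1) -> (-(-1), -(-2), -(3)) = (1, 2, -3)
Step 3: (1, 2, -3) -> (-(-3), -(1), -(2)) = (3, -1, -2)

Answer: 3 -1 -2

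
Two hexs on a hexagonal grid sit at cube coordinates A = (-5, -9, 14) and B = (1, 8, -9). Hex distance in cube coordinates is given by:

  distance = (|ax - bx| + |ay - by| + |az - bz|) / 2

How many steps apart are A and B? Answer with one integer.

|ax - bx| = |-5 - 1| = 6
|ay - by| = |-9 - 8| = 17
|az - bz| = |14 - (-9)| = 23
distance = (6 + 17 + 23) / 2 = 46 / 2 = 23

Answer: 23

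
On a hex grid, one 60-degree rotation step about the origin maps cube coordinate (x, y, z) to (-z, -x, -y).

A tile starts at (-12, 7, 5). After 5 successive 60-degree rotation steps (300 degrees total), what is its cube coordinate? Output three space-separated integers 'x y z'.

Start: (-12, 7, 5)
Step 1: (-12, 7, 5) -> (-(5), -(-12), -(7)) = (-5, 12, -7)
Step 2: (-5, 12, -7) -> (-(-7), -(-5), -(12)) = (7, 5, -12)
Step 3: (7, 5, -12) -> (-(-12), -(7), -(5)) = (12, -7, -5)
Step 4: (12, -7, -5) -> (-(-5), -(12), -(-7)) = (5, -12, 7)
Step 5: (5, -12, 7) -> (-(7), -(5), -(-12)) = (-7, -5, 12)

Answer: -7 -5 12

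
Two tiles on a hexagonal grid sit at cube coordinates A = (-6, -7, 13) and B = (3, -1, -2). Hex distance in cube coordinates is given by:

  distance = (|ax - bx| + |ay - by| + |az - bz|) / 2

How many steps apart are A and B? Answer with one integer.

Answer: 15

Derivation:
|ax - bx| = |-6 - 3| = 9
|ay - by| = |-7 - (-1)| = 6
|az - bz| = |13 - (-2)| = 15
distance = (9 + 6 + 15) / 2 = 30 / 2 = 15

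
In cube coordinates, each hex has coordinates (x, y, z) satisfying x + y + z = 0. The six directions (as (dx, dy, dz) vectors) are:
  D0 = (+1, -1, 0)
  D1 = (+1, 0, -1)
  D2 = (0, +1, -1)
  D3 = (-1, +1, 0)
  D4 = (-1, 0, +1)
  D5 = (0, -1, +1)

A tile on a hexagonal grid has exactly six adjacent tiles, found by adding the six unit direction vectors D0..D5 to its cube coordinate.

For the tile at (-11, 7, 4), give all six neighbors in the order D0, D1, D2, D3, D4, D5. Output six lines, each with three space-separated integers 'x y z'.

Answer: -10 6 4
-10 7 3
-11 8 3
-12 8 4
-12 7 5
-11 6 5

Derivation:
Center: (-11, 7, 4). Add each direction:
  D0: (-11, 7, 4) + (1, -1, 0) = (-10, 6, 4)
  D1: (-11, 7, 4) + (1, 0, -1) = (-10, 7, 3)
  D2: (-11, 7, 4) + (0, 1, -1) = (-11, 8, 3)
  D3: (-11, 7, 4) + (-1, 1, 0) = (-12, 8, 4)
  D4: (-11, 7, 4) + (-1, 0, 1) = (-12, 7, 5)
  D5: (-11, 7, 4) + (0, -1, 1) = (-11, 6, 5)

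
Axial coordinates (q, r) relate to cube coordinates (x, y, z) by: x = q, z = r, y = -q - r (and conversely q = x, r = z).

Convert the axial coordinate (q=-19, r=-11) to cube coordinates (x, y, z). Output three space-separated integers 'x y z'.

Answer: -19 30 -11

Derivation:
x = q = -19
z = r = -11
y = -x - z = -(-19) - (-11) = 30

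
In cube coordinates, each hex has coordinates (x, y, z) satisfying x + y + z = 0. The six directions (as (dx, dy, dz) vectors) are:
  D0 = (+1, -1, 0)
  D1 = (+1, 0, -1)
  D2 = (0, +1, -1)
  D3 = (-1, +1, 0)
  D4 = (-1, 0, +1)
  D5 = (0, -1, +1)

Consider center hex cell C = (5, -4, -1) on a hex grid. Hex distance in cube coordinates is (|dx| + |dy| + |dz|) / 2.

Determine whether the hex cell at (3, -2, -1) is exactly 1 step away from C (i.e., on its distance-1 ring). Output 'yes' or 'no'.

Answer: no

Derivation:
|px - cx| = |3 - 5| = 2
|py - cy| = |-2 - (-4)| = 2
|pz - cz| = |-1 - (-1)| = 0
distance = (2+2+0)/2 = 4/2 = 2
radius = 1; distance != radius -> no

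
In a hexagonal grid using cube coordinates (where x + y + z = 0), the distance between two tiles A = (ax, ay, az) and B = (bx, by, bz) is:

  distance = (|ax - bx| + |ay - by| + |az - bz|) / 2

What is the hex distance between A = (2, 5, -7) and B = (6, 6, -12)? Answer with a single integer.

|ax - bx| = |2 - 6| = 4
|ay - by| = |5 - 6| = 1
|az - bz| = |-7 - (-12)| = 5
distance = (4 + 1 + 5) / 2 = 10 / 2 = 5

Answer: 5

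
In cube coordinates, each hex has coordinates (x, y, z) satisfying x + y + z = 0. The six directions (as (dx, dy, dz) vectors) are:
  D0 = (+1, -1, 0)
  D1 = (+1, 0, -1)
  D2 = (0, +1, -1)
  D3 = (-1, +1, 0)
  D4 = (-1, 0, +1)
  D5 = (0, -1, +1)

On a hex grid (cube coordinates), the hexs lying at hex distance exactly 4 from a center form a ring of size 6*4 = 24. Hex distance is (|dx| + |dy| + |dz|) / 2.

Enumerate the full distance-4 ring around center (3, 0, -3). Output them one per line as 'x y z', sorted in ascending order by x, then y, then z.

Answer: -1 0 1
-1 1 0
-1 2 -1
-1 3 -2
-1 4 -3
0 -1 1
0 4 -4
1 -2 1
1 4 -5
2 -3 1
2 4 -6
3 -4 1
3 4 -7
4 -4 0
4 3 -7
5 -4 -1
5 2 -7
6 -4 -2
6 1 -7
7 -4 -3
7 -3 -4
7 -2 -5
7 -1 -6
7 0 -7

Derivation:
Walk ring at distance 4 from (3, 0, -3):
Start at center + D4*4 = (-1, 0, 1)
  hex 0: (-1, 0, 1)
  hex 1: (0, -1, 1)
  hex 2: (1, -2, 1)
  hex 3: (2, -3, 1)
  hex 4: (3, -4, 1)
  hex 5: (4, -4, 0)
  hex 6: (5, -4, -1)
  hex 7: (6, -4, -2)
  hex 8: (7, -4, -3)
  hex 9: (7, -3, -4)
  hex 10: (7, -2, -5)
  hex 11: (7, -1, -6)
  hex 12: (7, 0, -7)
  hex 13: (6, 1, -7)
  hex 14: (5, 2, -7)
  hex 15: (4, 3, -7)
  hex 16: (3, 4, -7)
  hex 17: (2, 4, -6)
  hex 18: (1, 4, -5)
  hex 19: (0, 4, -4)
  hex 20: (-1, 4, -3)
  hex 21: (-1, 3, -2)
  hex 22: (-1, 2, -1)
  hex 23: (-1, 1, 0)
Sorted: 24 hexes.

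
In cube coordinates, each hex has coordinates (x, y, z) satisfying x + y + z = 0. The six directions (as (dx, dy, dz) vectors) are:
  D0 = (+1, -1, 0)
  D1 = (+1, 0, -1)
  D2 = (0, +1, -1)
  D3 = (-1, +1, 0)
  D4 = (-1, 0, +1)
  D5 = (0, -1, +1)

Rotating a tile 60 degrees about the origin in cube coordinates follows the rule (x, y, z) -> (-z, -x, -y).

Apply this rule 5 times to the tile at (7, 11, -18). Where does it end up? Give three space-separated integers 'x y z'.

Start: (7, 11, -18)
Step 1: (7, 11, -18) -> (-(-18), -(7), -(11)) = (18, -7, -11)
Step 2: (18, -7, -11) -> (-(-11), -(18), -(-7)) = (11, -18, 7)
Step 3: (11, -18, 7) -> (-(7), -(11), -(-18)) = (-7, -11, 18)
Step 4: (-7, -11, 18) -> (-(18), -(-7), -(-11)) = (-18, 7, 11)
Step 5: (-18, 7, 11) -> (-(11), -(-18), -(7)) = (-11, 18, -7)

Answer: -11 18 -7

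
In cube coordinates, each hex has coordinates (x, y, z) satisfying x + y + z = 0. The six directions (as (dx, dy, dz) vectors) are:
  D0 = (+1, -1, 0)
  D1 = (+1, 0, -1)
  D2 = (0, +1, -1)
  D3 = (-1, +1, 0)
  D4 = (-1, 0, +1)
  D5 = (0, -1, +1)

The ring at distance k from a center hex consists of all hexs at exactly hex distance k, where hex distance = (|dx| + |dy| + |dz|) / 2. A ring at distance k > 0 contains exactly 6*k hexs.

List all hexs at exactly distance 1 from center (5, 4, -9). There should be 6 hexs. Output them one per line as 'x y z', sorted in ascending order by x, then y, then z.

Walk ring at distance 1 from (5, 4, -9):
Start at center + D4*1 = (4, 4, -8)
  hex 0: (4, 4, -8)
  hex 1: (5, 3, -8)
  hex 2: (6, 3, -9)
  hex 3: (6, 4, -10)
  hex 4: (5, 5, -10)
  hex 5: (4, 5, -9)
Sorted: 6 hexes.

Answer: 4 4 -8
4 5 -9
5 3 -8
5 5 -10
6 3 -9
6 4 -10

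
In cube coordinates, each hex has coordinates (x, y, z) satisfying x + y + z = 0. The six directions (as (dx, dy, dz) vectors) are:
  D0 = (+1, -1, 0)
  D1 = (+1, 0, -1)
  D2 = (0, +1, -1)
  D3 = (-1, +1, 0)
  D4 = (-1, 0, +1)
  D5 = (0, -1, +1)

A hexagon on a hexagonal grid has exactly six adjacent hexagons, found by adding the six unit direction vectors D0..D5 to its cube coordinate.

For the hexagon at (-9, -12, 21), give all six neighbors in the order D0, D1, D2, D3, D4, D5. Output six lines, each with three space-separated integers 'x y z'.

Answer: -8 -13 21
-8 -12 20
-9 -11 20
-10 -11 21
-10 -12 22
-9 -13 22

Derivation:
Center: (-9, -12, 21). Add each direction:
  D0: (-9, -12, 21) + (1, -1, 0) = (-8, -13, 21)
  D1: (-9, -12, 21) + (1, 0, -1) = (-8, -12, 20)
  D2: (-9, -12, 21) + (0, 1, -1) = (-9, -11, 20)
  D3: (-9, -12, 21) + (-1, 1, 0) = (-10, -11, 21)
  D4: (-9, -12, 21) + (-1, 0, 1) = (-10, -12, 22)
  D5: (-9, -12, 21) + (0, -1, 1) = (-9, -13, 22)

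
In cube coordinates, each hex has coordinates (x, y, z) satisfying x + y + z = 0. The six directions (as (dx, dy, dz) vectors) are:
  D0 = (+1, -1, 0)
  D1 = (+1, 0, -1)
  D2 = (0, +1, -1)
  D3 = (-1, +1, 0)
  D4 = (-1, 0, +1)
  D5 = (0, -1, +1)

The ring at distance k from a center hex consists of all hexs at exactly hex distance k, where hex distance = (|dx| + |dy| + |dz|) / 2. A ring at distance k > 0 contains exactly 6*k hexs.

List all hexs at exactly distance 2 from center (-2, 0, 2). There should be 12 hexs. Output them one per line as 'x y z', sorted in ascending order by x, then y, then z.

Answer: -4 0 4
-4 1 3
-4 2 2
-3 -1 4
-3 2 1
-2 -2 4
-2 2 0
-1 -2 3
-1 1 0
0 -2 2
0 -1 1
0 0 0

Derivation:
Walk ring at distance 2 from (-2, 0, 2):
Start at center + D4*2 = (-4, 0, 4)
  hex 0: (-4, 0, 4)
  hex 1: (-3, -1, 4)
  hex 2: (-2, -2, 4)
  hex 3: (-1, -2, 3)
  hex 4: (0, -2, 2)
  hex 5: (0, -1, 1)
  hex 6: (0, 0, 0)
  hex 7: (-1, 1, 0)
  hex 8: (-2, 2, 0)
  hex 9: (-3, 2, 1)
  hex 10: (-4, 2, 2)
  hex 11: (-4, 1, 3)
Sorted: 12 hexes.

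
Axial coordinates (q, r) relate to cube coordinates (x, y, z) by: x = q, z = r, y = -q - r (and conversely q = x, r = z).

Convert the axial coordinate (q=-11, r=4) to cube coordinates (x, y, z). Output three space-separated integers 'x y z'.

x = q = -11
z = r = 4
y = -x - z = -(-11) - (4) = 7

Answer: -11 7 4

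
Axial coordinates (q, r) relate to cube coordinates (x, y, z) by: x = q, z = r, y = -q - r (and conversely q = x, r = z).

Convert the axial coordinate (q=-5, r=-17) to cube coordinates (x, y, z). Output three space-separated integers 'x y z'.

Answer: -5 22 -17

Derivation:
x = q = -5
z = r = -17
y = -x - z = -(-5) - (-17) = 22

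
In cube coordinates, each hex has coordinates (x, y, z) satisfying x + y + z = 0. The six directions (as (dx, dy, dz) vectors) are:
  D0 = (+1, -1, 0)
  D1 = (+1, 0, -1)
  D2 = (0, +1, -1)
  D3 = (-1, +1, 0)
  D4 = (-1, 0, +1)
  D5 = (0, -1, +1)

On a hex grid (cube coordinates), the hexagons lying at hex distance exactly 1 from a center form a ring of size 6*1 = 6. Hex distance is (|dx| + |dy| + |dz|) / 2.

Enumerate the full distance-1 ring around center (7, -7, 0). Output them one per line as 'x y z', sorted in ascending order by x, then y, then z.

Answer: 6 -7 1
6 -6 0
7 -8 1
7 -6 -1
8 -8 0
8 -7 -1

Derivation:
Walk ring at distance 1 from (7, -7, 0):
Start at center + D4*1 = (6, -7, 1)
  hex 0: (6, -7, 1)
  hex 1: (7, -8, 1)
  hex 2: (8, -8, 0)
  hex 3: (8, -7, -1)
  hex 4: (7, -6, -1)
  hex 5: (6, -6, 0)
Sorted: 6 hexes.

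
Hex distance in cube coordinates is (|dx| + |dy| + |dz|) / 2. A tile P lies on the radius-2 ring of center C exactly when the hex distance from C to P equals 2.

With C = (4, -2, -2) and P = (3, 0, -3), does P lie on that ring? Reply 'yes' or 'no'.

|px - cx| = |3 - 4| = 1
|py - cy| = |0 - (-2)| = 2
|pz - cz| = |-3 - (-2)| = 1
distance = (1+2+1)/2 = 4/2 = 2
radius = 2; distance == radius -> yes

Answer: yes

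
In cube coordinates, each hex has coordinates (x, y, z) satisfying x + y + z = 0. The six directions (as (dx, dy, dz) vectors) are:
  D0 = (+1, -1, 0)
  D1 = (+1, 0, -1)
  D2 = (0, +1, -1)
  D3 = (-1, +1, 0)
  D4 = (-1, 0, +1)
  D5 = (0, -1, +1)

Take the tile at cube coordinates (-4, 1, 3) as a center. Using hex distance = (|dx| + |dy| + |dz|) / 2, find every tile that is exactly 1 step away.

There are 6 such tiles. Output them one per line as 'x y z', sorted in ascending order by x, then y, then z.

Walk ring at distance 1 from (-4, 1, 3):
Start at center + D4*1 = (-5, 1, 4)
  hex 0: (-5, 1, 4)
  hex 1: (-4, 0, 4)
  hex 2: (-3, 0, 3)
  hex 3: (-3, 1, 2)
  hex 4: (-4, 2, 2)
  hex 5: (-5, 2, 3)
Sorted: 6 hexes.

Answer: -5 1 4
-5 2 3
-4 0 4
-4 2 2
-3 0 3
-3 1 2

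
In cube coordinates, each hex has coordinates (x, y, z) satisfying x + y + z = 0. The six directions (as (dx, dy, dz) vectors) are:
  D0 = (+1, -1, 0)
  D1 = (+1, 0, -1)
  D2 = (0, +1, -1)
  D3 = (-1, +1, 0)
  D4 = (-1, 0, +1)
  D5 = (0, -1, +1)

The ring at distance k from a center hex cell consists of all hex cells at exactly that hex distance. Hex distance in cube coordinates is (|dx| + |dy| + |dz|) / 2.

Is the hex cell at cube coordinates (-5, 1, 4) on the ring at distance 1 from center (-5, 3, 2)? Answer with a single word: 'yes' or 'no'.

Answer: no

Derivation:
|px - cx| = |-5 - (-5)| = 0
|py - cy| = |1 - 3| = 2
|pz - cz| = |4 - 2| = 2
distance = (0+2+2)/2 = 4/2 = 2
radius = 1; distance != radius -> no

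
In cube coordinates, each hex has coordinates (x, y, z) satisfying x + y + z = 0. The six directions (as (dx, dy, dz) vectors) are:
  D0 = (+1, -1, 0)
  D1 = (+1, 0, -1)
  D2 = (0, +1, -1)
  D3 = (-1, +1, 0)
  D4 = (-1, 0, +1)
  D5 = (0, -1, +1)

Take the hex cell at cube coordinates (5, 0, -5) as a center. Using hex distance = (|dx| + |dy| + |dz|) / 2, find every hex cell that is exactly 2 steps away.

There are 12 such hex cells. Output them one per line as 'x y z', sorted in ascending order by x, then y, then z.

Answer: 3 0 -3
3 1 -4
3 2 -5
4 -1 -3
4 2 -6
5 -2 -3
5 2 -7
6 -2 -4
6 1 -7
7 -2 -5
7 -1 -6
7 0 -7

Derivation:
Walk ring at distance 2 from (5, 0, -5):
Start at center + D4*2 = (3, 0, -3)
  hex 0: (3, 0, -3)
  hex 1: (4, -1, -3)
  hex 2: (5, -2, -3)
  hex 3: (6, -2, -4)
  hex 4: (7, -2, -5)
  hex 5: (7, -1, -6)
  hex 6: (7, 0, -7)
  hex 7: (6, 1, -7)
  hex 8: (5, 2, -7)
  hex 9: (4, 2, -6)
  hex 10: (3, 2, -5)
  hex 11: (3, 1, -4)
Sorted: 12 hexes.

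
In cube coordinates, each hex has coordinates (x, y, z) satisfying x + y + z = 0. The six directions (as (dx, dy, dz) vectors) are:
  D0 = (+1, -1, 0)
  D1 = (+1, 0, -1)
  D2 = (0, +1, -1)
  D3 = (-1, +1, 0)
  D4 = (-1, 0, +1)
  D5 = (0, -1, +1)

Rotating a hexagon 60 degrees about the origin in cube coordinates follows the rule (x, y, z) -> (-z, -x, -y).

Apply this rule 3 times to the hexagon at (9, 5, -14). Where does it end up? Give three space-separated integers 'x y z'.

Answer: -9 -5 14

Derivation:
Start: (9, 5, -14)
Step 1: (9, 5, -14) -> (-(-14), -(9), -(5)) = (14, -9, -5)
Step 2: (14, -9, -5) -> (-(-5), -(14), -(-9)) = (5, -14, 9)
Step 3: (5, -14, 9) -> (-(9), -(5), -(-14)) = (-9, -5, 14)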